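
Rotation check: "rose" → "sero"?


Word: "rose", Candidate: "sero"
Method: check if candidate is substring of word+word
"roserose" contains "sero"? Yes
Is rotation = Yes


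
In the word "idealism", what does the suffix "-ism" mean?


Suffix: -ism
Example: idealism (ideal + -ism)
Meaning = belief / practice


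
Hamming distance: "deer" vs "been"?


Comparing character by character (same length = 4):
  Pos 0: 'd' vs 'b' !=
  Pos 1: 'e' vs 'e' =
  Pos 2: 'e' vs 'e' =
  Pos 3: 'r' vs 'n' !=
Hamming distance = 2


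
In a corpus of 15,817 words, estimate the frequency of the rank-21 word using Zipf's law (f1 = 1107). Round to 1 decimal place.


Zipf's law: f(r) = f(1) / r
f(1) = 1107
f(21) = 1107 / 21
= 52.7 occurrences


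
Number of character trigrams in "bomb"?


Word: "bomb" (length 4)
Number of 3-grams = length - 3 + 1 = 4 - 3 + 1
= 2


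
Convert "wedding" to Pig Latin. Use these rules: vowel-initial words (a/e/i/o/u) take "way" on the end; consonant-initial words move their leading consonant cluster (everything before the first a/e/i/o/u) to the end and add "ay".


Word: "wedding"
Starts with consonant(s) → move to end, add 'ay'
Consonant cluster: "w"
Pig Latin = "eddingway"


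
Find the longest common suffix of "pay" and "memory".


Word 1: "pay"
Word 2: "memory"
Comparing from end:
  Pos -1: 'y' == 'y'
  Pos -2: 'a' != 'r' (stop)
LCS = "y" (length 1)


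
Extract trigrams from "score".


Word: "score" (length 5)
Number of trigrams = 5 - 3 + 1 = 3
  Position 0: "sco"
  Position 1: "cor"
  Position 2: "ore"
Trigrams = "sco", "cor", "ore"


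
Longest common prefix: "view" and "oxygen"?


Word 1: "view"
Word 2: "oxygen"
Comparing from start:
  Pos 0: 'v' != 'o' (stop)
LCP = "" (length 0)


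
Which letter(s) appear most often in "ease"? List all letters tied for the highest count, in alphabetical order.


Word: "ease"
Letter counts:
  'a': 1
  'e': 2
  's': 1
Maximum count = 2
Most frequent = 'e' (2 times each)


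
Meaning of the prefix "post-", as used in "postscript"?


Prefix: post-
Example: postscript (post- + script)
Meaning = after


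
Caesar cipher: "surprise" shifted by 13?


Word: "surprise"
Shift: 13
Each letter → (letter + shift) mod 26:
  's' (18) + 13 = 5 → 'f'
  'u' (20) + 13 = 7 → 'h'
  'r' (17) + 13 = 4 → 'e'
  'p' (15) + 13 = 2 → 'c'
  'r' (17) + 13 = 4 → 'e'
  'i' (8) + 13 = 21 → 'v'
  's' (18) + 13 = 5 → 'f'
  'e' (4) + 13 = 17 → 'r'
Result = "fhecevfr"


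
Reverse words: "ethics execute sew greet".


Original: "ethics execute sew greet"
Words (1..n): ethics | execute | sew | greet
Reversed (n..1): greet | sew | execute | ethics
Result = "greet sew execute ethics"


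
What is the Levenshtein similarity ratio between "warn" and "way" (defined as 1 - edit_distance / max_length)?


Word 1: "warn" (length 4)
Word 2: "way" (length 3)
One optimal edit sequence:
  1. keep 'w'
  2. keep 'a'
  3. delete 'r'  (+1)
  4. substitute 'n' -> 'y'  (+1)
Edit distance = 2
Max length = max(4, 3) = 4
Similarity = 1 - 2/4
= 0.5000


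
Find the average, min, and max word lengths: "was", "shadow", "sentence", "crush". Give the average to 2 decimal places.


Lengths: "was"=3, "shadow"=6, "sentence"=8, "crush"=5
Sum = 22, Count = 4
Average = 22/4 = 5.50
= avg=5.50, min=3, max=8


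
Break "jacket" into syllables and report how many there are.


Word: "jacket"
Syllable breakdown: jack / et
Counting: 2 parts
= 2 syllables


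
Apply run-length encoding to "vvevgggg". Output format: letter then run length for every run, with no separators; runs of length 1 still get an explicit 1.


String: "vvevgggg"
Scanning for consecutive runs:
  'v' x 2
  'e' x 1
  'v' x 1
  'g' x 4
RLE = "v2e1v1g4"


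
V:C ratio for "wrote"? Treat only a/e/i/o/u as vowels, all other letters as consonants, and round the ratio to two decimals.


Word: "wrote"
Vowels (a,e,i,o,u): 2
Consonants: 3
Ratio = 2/3
= 0.67


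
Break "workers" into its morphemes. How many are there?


Word: "workers"
Morphemes: work | -er | -s
Each morpheme carries meaning
= 3 morphemes


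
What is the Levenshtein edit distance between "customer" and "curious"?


Word 1: "customer" (length 8)
Word 2: "curious" (length 7)
One optimal edit sequence (insert/delete/substitute each cost 1):
  1. keep 'c'
  2. keep 'u'
  3. substitute 's' -> 'r'  (+1)
  4. substitute 't' -> 'i'  (+1)
  5. keep 'o'
  6. delete 'm'  (+1)
  7. substitute 'e' -> 'u'  (+1)
  8. substitute 'r' -> 's'  (+1)
Total edit operations: 5
Edit distance = 5


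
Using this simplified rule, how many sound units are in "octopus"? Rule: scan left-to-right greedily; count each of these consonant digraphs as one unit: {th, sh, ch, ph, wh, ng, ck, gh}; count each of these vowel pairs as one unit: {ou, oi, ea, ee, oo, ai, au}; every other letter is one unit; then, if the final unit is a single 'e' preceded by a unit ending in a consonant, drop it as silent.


Word: "octopus" (7 letters)
Left-to-right scan:
  1. 'o' (letter)
  2. 'c' (letter)
  3. 't' (letter)
  4. 'o' (letter)
  5. 'p' (letter)
  6. 'u' (letter)
  7. 's' (letter)
Units from scan: 7
Sound units = 7 units


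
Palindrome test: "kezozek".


Word: "kezozek"
Reversed: "kezozek"
Forward == Backward? kezozek == kezozek
Palindrome = Yes


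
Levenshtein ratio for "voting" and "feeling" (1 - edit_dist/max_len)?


Word 1: "voting" (length 6)
Word 2: "feeling" (length 7)
One optimal edit sequence:
  1. insert 'f'  (+1)
  2. substitute 'v' -> 'e'  (+1)
  3. substitute 'o' -> 'e'  (+1)
  4. substitute 't' -> 'l'  (+1)
  5. keep 'i'
  6. keep 'n'
  7. keep 'g'
Edit distance = 4
Max length = max(6, 7) = 7
Similarity = 1 - 4/7
= 0.4286


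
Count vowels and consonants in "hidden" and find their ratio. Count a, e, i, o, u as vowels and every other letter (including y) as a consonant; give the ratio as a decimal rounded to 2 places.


Word: "hidden"
Vowels (a,e,i,o,u): 2
Consonants: 4
Ratio = 2/4
= 0.50


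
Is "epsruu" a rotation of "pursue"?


Word: "pursue", Candidate: "epsruu"
Method: check if candidate is substring of word+word
"pursuepursue" contains "epsruu"? No
Is rotation = No


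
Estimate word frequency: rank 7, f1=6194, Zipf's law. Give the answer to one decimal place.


Zipf's law: f(r) = f(1) / r
f(1) = 6194
f(7) = 6194 / 7
= 884.9 occurrences


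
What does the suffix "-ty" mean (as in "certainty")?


Suffix: -ty
Example: certainty (certain + -ty)
Meaning = quality of


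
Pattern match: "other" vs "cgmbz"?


Pattern of "other": [0, 1, 2, 3, 4]
Pattern of "cgmbz": [0, 1, 2, 3, 4]
Patterns match
Same pattern = Yes


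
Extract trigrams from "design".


Word: "design" (length 6)
Number of trigrams = 6 - 3 + 1 = 4
  Position 0: "des"
  Position 1: "esi"
  Position 2: "sig"
  Position 3: "ign"
Trigrams = "des", "esi", "sig", "ign"


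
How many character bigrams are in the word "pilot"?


Word: "pilot" (length 5)
Number of 2-grams = length - 2 + 1 = 5 - 2 + 1
= 4


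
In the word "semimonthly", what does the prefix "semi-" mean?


Prefix: semi-
As in: semimonthly -> semi- + monthly
Meaning = half


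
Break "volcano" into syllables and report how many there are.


Word: "volcano"
Syllable breakdown: vol · ca · no
Counting: 3 parts
= 3 syllables


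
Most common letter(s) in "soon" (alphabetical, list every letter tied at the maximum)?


Word: "soon"
Letter counts:
  'n': 1
  'o': 2
  's': 1
Maximum count = 2
Most frequent = 'o' (2 times each)


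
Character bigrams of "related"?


Word: "related" (length 7)
Number of bigrams = 7 - 2 + 1 = 6
  Position 0: "re"
  Position 1: "el"
  Position 2: "la"
  Position 3: "at"
  Position 4: "te"
  Position 5: "ed"
Bigrams = "re", "el", "la", "at", "te", "ed"


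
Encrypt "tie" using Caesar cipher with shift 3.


Word: "tie"
Shift: 3
Each letter → (letter + shift) mod 26:
  't' (19) + 3 = 22 → 'w'
  'i' (8) + 3 = 11 → 'l'
  'e' (4) + 3 = 7 → 'h'
Result = "wlh"


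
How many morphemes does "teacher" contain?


Word: "teacher"
Morphemes: teach / -er
Each morpheme carries meaning
= 2 morphemes


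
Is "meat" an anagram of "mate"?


Word 1: "mate" → sorted: aemt
Word 2: "meat" → sorted: aemt
Same letters? aemt == aemt
Anagram = Yes


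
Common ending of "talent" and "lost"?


Word 1: "talent"
Word 2: "lost"
Comparing from end:
  Pos -1: 't' == 't'
  Pos -2: 'n' != 's' (stop)
LCS = "t" (length 1)


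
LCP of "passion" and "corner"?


Word 1: "passion"
Word 2: "corner"
Comparing from start:
  Pos 0: 'p' != 'c' (stop)
LCP = "" (length 0)


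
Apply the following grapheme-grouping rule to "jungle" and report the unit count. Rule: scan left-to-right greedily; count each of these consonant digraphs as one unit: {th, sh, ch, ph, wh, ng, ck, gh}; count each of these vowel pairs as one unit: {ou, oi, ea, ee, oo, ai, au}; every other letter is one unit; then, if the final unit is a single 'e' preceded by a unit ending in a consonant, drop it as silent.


Word: "jungle" (6 letters)
Left-to-right scan:
  (1) 'j' (letter)
  (2) 'u' (letter)
  (3) 'ng' (digraph)
  (4) 'l' (letter)
  (5) 'e' (letter)
Units from scan: 5
Final unit is 'e' after a consonant -> drop as silent (-1)
Sound units = 4 units


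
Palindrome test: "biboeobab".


Word: "biboeobab"
Reversed: "baboeobib"
Forward == Backward? biboeobab != baboeobib
Palindrome = No


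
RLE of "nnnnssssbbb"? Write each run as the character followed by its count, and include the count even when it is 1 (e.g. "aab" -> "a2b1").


String: "nnnnssssbbb"
Scanning for consecutive runs:
  'n' x 4
  's' x 4
  'b' x 3
RLE = "n4s4b3"


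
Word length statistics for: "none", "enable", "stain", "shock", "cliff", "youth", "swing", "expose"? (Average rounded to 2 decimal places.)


Lengths: "none"=4, "enable"=6, "stain"=5, "shock"=5, "cliff"=5, "youth"=5, "swing"=5, "expose"=6
Sum = 41, Count = 8
Average = 41/8 = 5.13
= avg=5.13, min=4, max=6


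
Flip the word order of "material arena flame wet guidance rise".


Original: "material arena flame wet guidance rise"
Words (1..n): material | arena | flame | wet | guidance | rise
Reversed (n..1): rise | guidance | wet | flame | arena | material
Result = "rise guidance wet flame arena material"


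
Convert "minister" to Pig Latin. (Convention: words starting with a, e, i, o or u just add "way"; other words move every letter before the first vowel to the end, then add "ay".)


Word: "minister"
Starts with consonant(s) → move to end, add 'ay'
Consonant cluster: "m"
Pig Latin = "inistermay"


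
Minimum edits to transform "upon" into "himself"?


Word 1: "upon" (length 4)
Word 2: "himself" (length 7)
One optimal edit sequence (insert/delete/substitute each cost 1):
  1. insert 'h'  (+1)
  2. insert 'i'  (+1)
  3. insert 'm'  (+1)
  4. substitute 'u' -> 's'  (+1)
  5. substitute 'p' -> 'e'  (+1)
  6. substitute 'o' -> 'l'  (+1)
  7. substitute 'n' -> 'f'  (+1)
Total edit operations: 7
Edit distance = 7


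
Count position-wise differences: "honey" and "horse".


Comparing character by character (same length = 5):
  Pos 0: 'h' vs 'h' =
  Pos 1: 'o' vs 'o' =
  Pos 2: 'n' vs 'r' !=
  Pos 3: 'e' vs 's' !=
  Pos 4: 'y' vs 'e' !=
Hamming distance = 3


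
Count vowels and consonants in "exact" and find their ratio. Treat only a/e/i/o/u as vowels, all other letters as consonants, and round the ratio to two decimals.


Word: "exact"
Vowels (a,e,i,o,u): 2
Consonants: 3
Ratio = 2/3
= 0.67


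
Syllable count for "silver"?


Word: "silver"
Syllable breakdown: sil · ver
Counting: 2 parts
= 2 syllables


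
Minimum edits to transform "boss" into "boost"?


Word 1: "boss" (length 4)
Word 2: "boost" (length 5)
One optimal edit sequence (insert/delete/substitute each cost 1):
  1. keep 'b'
  2. insert 'o'  (+1)
  3. keep 'o'
  4. keep 's'
  5. substitute 's' -> 't'  (+1)
Total edit operations: 2
Edit distance = 2


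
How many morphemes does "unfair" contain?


Word: "unfair"
Morphemes: un- | fair
Each morpheme carries meaning
= 2 morphemes


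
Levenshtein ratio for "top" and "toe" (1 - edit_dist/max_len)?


Word 1: "top" (length 3)
Word 2: "toe" (length 3)
One optimal edit sequence:
  1. keep 't'
  2. keep 'o'
  3. substitute 'p' -> 'e'  (+1)
Edit distance = 1
Max length = max(3, 3) = 3
Similarity = 1 - 1/3
= 0.6667


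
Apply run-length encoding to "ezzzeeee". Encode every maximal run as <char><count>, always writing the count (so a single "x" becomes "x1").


String: "ezzzeeee"
Scanning for consecutive runs:
  'e' x 1
  'z' x 3
  'e' x 4
RLE = "e1z3e4"


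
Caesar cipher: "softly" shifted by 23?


Word: "softly"
Shift: 23
Each letter → (letter + shift) mod 26:
  's' (18) + 23 = 15 → 'p'
  'o' (14) + 23 = 11 → 'l'
  'f' (5) + 23 = 2 → 'c'
  't' (19) + 23 = 16 → 'q'
  'l' (11) + 23 = 8 → 'i'
  'y' (24) + 23 = 21 → 'v'
Result = "plcqiv"


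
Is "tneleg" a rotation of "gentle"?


Word: "gentle", Candidate: "tneleg"
Method: check if candidate is substring of word+word
"gentlegentle" contains "tneleg"? No
Is rotation = No


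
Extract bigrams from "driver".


Word: "driver" (length 6)
Number of bigrams = 6 - 2 + 1 = 5
  Position 0: "dr"
  Position 1: "ri"
  Position 2: "iv"
  Position 3: "ve"
  Position 4: "er"
Bigrams = "dr", "ri", "iv", "ve", "er"


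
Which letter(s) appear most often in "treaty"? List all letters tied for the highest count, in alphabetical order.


Word: "treaty"
Letter counts:
  'a': 1
  'e': 1
  'r': 1
  't': 2
  'y': 1
Maximum count = 2
Most frequent = 't' (2 times each)


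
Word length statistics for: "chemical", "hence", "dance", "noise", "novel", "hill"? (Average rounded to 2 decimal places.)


Lengths: "chemical"=8, "hence"=5, "dance"=5, "noise"=5, "novel"=5, "hill"=4
Sum = 32, Count = 6
Average = 32/6 = 5.33
= avg=5.33, min=4, max=8


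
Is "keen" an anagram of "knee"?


Word 1: "knee" → sorted: eekn
Word 2: "keen" → sorted: eekn
Same letters? eekn == eekn
Anagram = Yes


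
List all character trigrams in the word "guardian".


Word: "guardian" (length 8)
Number of trigrams = 8 - 3 + 1 = 6
  Position 0: "gua"
  Position 1: "uar"
  Position 2: "ard"
  Position 3: "rdi"
  Position 4: "dia"
  Position 5: "ian"
Trigrams = "gua", "uar", "ard", "rdi", "dia", "ian"


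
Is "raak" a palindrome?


Word: "raak"
Reversed: "kaar"
Forward == Backward? raak != kaar
Palindrome = No


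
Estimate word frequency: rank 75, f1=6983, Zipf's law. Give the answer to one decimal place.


Zipf's law: f(r) = f(1) / r
f(1) = 6983
f(75) = 6983 / 75
= 93.1 occurrences


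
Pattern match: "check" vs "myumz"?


Pattern of "check": [0, 1, 2, 0, 3]
Pattern of "myumz": [0, 1, 2, 0, 3]
Patterns match
Same pattern = Yes


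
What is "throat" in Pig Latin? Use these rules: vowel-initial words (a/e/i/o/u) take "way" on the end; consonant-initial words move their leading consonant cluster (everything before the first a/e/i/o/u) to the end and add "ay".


Word: "throat"
Starts with consonant(s) → move to end, add 'ay'
Consonant cluster: "thr"
Pig Latin = "oatthray"


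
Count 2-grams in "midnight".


Word: "midnight" (length 8)
Number of 2-grams = length - 2 + 1 = 8 - 2 + 1
= 7


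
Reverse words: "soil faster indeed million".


Original: "soil faster indeed million"
Words (1..n): soil | faster | indeed | million
Reversed (n..1): million | indeed | faster | soil
Result = "million indeed faster soil"


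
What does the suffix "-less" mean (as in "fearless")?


Suffix: -less
As in: fearless -> fear + -less
Meaning = without


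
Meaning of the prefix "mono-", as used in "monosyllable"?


Prefix: mono-
As in: monosyllable -> mono- + syllable
Meaning = one


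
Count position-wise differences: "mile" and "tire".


Comparing character by character (same length = 4):
  Pos 0: 'm' vs 't' !=
  Pos 1: 'i' vs 'i' =
  Pos 2: 'l' vs 'r' !=
  Pos 3: 'e' vs 'e' =
Hamming distance = 2


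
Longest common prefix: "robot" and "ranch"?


Word 1: "robot"
Word 2: "ranch"
Comparing from start:
  Pos 0: 'r' == 'r'
  Pos 1: 'o' != 'a' (stop)
LCP = "r" (length 1)


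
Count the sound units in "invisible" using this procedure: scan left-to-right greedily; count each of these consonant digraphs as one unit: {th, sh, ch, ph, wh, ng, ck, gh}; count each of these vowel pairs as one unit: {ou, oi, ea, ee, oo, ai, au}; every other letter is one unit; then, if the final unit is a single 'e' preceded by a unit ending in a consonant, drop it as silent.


Word: "invisible" (9 letters)
Left-to-right scan:
  (1) 'i' (letter)
  (2) 'n' (letter)
  (3) 'v' (letter)
  (4) 'i' (letter)
  (5) 's' (letter)
  (6) 'i' (letter)
  (7) 'b' (letter)
  (8) 'l' (letter)
  (9) 'e' (letter)
Units from scan: 9
Final unit is 'e' after a consonant -> drop as silent (-1)
Sound units = 8 units


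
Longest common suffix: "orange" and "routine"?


Word 1: "orange"
Word 2: "routine"
Comparing from end:
  Pos -1: 'e' == 'e'
  Pos -2: 'g' != 'n' (stop)
LCS = "e" (length 1)


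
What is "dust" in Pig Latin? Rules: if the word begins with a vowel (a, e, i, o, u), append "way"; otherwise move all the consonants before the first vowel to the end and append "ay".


Word: "dust"
Starts with consonant(s) → move to end, add 'ay'
Consonant cluster: "d"
Pig Latin = "ustday"


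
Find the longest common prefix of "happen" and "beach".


Word 1: "happen"
Word 2: "beach"
Comparing from start:
  Pos 0: 'h' != 'b' (stop)
LCP = "" (length 0)


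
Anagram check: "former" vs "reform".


Word 1: "former" → sorted: efmorr
Word 2: "reform" → sorted: efmorr
Same letters? efmorr == efmorr
Anagram = Yes


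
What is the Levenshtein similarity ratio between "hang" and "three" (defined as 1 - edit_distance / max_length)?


Word 1: "hang" (length 4)
Word 2: "three" (length 5)
One optimal edit sequence:
  1. insert 't'  (+1)
  2. keep 'h'
  3. substitute 'a' -> 'r'  (+1)
  4. substitute 'n' -> 'e'  (+1)
  5. substitute 'g' -> 'e'  (+1)
Edit distance = 4
Max length = max(4, 5) = 5
Similarity = 1 - 4/5
= 0.2000


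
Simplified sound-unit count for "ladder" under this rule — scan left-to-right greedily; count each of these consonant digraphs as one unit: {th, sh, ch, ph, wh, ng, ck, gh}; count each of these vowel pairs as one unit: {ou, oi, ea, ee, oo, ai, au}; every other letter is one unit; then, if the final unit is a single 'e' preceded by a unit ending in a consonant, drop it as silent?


Word: "ladder" (6 letters)
Left-to-right scan:
  [1] 'l' (letter)
  [2] 'a' (letter)
  [3] 'd' (letter)
  [4] 'd' (letter)
  [5] 'e' (letter)
  [6] 'r' (letter)
Units from scan: 6
Sound units = 6 units


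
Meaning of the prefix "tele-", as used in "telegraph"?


Prefix: tele-
As in: telegraph -> tele- + graph
Meaning = distant


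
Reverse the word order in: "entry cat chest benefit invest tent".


Original: "entry cat chest benefit invest tent"
Words (1..n): entry | cat | chest | benefit | invest | tent
Reversed (n..1): tent | invest | benefit | chest | cat | entry
Result = "tent invest benefit chest cat entry"


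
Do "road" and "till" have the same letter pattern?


Pattern of "road": [0, 1, 2, 3]
Pattern of "till": [0, 1, 2, 2]
Patterns do not match
Same pattern = No


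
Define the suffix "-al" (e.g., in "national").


Suffix: -al
Example: national = nation + -al
Meaning = relating to


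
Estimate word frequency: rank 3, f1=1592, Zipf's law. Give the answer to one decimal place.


Zipf's law: f(r) = f(1) / r
f(1) = 1592
f(3) = 1592 / 3
= 530.7 occurrences


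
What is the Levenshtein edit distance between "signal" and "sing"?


Word 1: "signal" (length 6)
Word 2: "sing" (length 4)
One optimal edit sequence (insert/delete/substitute each cost 1):
  1. keep 's'
  2. keep 'i'
  3. delete 'g'  (+1)
  4. keep 'n'
  5. delete 'a'  (+1)
  6. substitute 'l' -> 'g'  (+1)
Total edit operations: 3
Edit distance = 3


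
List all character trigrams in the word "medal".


Word: "medal" (length 5)
Number of trigrams = 5 - 3 + 1 = 3
  Position 0: "med"
  Position 1: "eda"
  Position 2: "dal"
Trigrams = "med", "eda", "dal"


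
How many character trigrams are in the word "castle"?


Word: "castle" (length 6)
Number of 3-grams = length - 3 + 1 = 6 - 3 + 1
= 4


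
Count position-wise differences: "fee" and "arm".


Comparing character by character (same length = 3):
  Pos 0: 'f' vs 'a' !=
  Pos 1: 'e' vs 'r' !=
  Pos 2: 'e' vs 'm' !=
Hamming distance = 3


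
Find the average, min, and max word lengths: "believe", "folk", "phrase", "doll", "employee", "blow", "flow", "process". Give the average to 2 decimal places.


Lengths: "believe"=7, "folk"=4, "phrase"=6, "doll"=4, "employee"=8, "blow"=4, "flow"=4, "process"=7
Sum = 44, Count = 8
Average = 44/8 = 5.50
= avg=5.50, min=4, max=8


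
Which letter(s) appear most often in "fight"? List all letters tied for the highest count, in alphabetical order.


Word: "fight"
Letter counts:
  'f': 1
  'g': 1
  'h': 1
  'i': 1
  't': 1
Maximum count = 1
Most frequent = 'f', 'g', 'h', 'i', 't' (1 time each)


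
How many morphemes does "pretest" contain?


Word: "pretest"
Morphemes: pre- / test
Each morpheme carries meaning
= 2 morphemes


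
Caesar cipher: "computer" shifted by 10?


Word: "computer"
Shift: 10
Each letter → (letter + shift) mod 26:
  'c' (2) + 10 = 12 → 'm'
  'o' (14) + 10 = 24 → 'y'
  'm' (12) + 10 = 22 → 'w'
  'p' (15) + 10 = 25 → 'z'
  'u' (20) + 10 = 4 → 'e'
  't' (19) + 10 = 3 → 'd'
  'e' (4) + 10 = 14 → 'o'
  'r' (17) + 10 = 1 → 'b'
Result = "mywzedob"


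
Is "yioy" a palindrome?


Word: "yioy"
Reversed: "yoiy"
Forward == Backward? yioy != yoiy
Palindrome = No


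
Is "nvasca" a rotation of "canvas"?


Word: "canvas", Candidate: "nvasca"
Method: check if candidate is substring of word+word
"canvascanvas" contains "nvasca"? Yes
Is rotation = Yes


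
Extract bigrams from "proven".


Word: "proven" (length 6)
Number of bigrams = 6 - 2 + 1 = 5
  Position 0: "pr"
  Position 1: "ro"
  Position 2: "ov"
  Position 3: "ve"
  Position 4: "en"
Bigrams = "pr", "ro", "ov", "ve", "en"


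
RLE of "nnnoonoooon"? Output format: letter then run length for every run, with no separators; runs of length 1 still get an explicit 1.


String: "nnnoonoooon"
Scanning for consecutive runs:
  'n' x 3
  'o' x 2
  'n' x 1
  'o' x 4
  'n' x 1
RLE = "n3o2n1o4n1"


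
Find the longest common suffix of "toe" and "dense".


Word 1: "toe"
Word 2: "dense"
Comparing from end:
  Pos -1: 'e' == 'e'
  Pos -2: 'o' != 's' (stop)
LCS = "e" (length 1)


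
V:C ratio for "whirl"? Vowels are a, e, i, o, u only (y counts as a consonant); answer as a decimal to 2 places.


Word: "whirl"
Vowels (a,e,i,o,u): 1
Consonants: 4
Ratio = 1/4
= 0.25


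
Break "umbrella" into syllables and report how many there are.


Word: "umbrella"
Syllable breakdown: um-brel-la
Counting: 3 parts
= 3 syllables


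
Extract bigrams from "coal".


Word: "coal" (length 4)
Number of bigrams = 4 - 2 + 1 = 3
  Position 0: "co"
  Position 1: "oa"
  Position 2: "al"
Bigrams = "co", "oa", "al"


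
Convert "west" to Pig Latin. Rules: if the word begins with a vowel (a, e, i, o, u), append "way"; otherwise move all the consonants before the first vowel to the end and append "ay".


Word: "west"
Starts with consonant(s) → move to end, add 'ay'
Consonant cluster: "w"
Pig Latin = "estway"


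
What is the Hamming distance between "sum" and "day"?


Comparing character by character (same length = 3):
  Pos 0: 's' vs 'd' !=
  Pos 1: 'u' vs 'a' !=
  Pos 2: 'm' vs 'y' !=
Hamming distance = 3


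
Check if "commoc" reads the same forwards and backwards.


Word: "commoc"
Reversed: "commoc"
Forward == Backward? commoc == commoc
Palindrome = Yes


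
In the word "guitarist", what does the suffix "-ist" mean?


Suffix: -ist
Example: guitarist = guitar + -ist
Meaning = one who practices


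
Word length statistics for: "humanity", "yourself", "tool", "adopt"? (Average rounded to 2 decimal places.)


Lengths: "humanity"=8, "yourself"=8, "tool"=4, "adopt"=5
Sum = 25, Count = 4
Average = 25/4 = 6.25
= avg=6.25, min=4, max=8


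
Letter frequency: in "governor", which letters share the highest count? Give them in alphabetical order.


Word: "governor"
Letter counts:
  'e': 1
  'g': 1
  'n': 1
  'o': 2
  'r': 2
  'v': 1
Maximum count = 2
Most frequent = 'o', 'r' (2 times each)


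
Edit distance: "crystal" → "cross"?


Word 1: "crystal" (length 7)
Word 2: "cross" (length 5)
One optimal edit sequence (insert/delete/substitute each cost 1):
  1. keep 'c'
  2. keep 'r'
  3. substitute 'y' -> 'o'  (+1)
  4. keep 's'
  5. delete 't'  (+1)
  6. delete 'a'  (+1)
  7. substitute 'l' -> 's'  (+1)
Total edit operations: 4
Edit distance = 4


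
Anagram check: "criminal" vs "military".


Word 1: "criminal" → sorted: aciilmnr
Word 2: "military" → sorted: aiilmrty
Same letters? aciilmnr != aiilmrty
Anagram = No


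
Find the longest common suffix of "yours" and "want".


Word 1: "yours"
Word 2: "want"
Comparing from end:
  Pos -1: 's' != 't' (stop)
LCS = "" (length 0)


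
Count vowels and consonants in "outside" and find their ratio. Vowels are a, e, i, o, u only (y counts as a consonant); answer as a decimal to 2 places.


Word: "outside"
Vowels (a,e,i,o,u): 4
Consonants: 3
Ratio = 4/3
= 1.33


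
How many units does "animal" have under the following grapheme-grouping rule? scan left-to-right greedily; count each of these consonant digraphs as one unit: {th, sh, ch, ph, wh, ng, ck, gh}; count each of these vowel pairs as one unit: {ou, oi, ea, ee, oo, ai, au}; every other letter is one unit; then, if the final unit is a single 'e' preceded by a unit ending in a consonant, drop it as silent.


Word: "animal" (6 letters)
Left-to-right scan:
  1. 'a' (letter)
  2. 'n' (letter)
  3. 'i' (letter)
  4. 'm' (letter)
  5. 'a' (letter)
  6. 'l' (letter)
Units from scan: 6
Sound units = 6 units


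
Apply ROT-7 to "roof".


Word: "roof"
Shift: 7
Each letter → (letter + shift) mod 26:
  'r' (17) + 7 = 24 → 'y'
  'o' (14) + 7 = 21 → 'v'
  'o' (14) + 7 = 21 → 'v'
  'f' (5) + 7 = 12 → 'm'
Result = "yvvm"


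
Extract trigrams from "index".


Word: "index" (length 5)
Number of trigrams = 5 - 3 + 1 = 3
  Position 0: "ind"
  Position 1: "nde"
  Position 2: "dex"
Trigrams = "ind", "nde", "dex"


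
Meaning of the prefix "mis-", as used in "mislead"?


Prefix: mis-
Example: mislead (mis- + lead)
Meaning = wrongly


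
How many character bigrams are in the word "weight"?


Word: "weight" (length 6)
Number of 2-grams = length - 2 + 1 = 6 - 2 + 1
= 5


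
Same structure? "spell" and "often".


Pattern of "spell": [0, 1, 2, 3, 3]
Pattern of "often": [0, 1, 2, 3, 4]
Patterns do not match
Same pattern = No


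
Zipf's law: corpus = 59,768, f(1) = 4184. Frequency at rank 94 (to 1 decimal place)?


Zipf's law: f(r) = f(1) / r
f(1) = 4184
f(94) = 4184 / 94
= 44.5 occurrences


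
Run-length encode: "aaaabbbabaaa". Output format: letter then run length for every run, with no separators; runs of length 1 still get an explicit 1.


String: "aaaabbbabaaa"
Scanning for consecutive runs:
  'a' x 4
  'b' x 3
  'a' x 1
  'b' x 1
  'a' x 3
RLE = "a4b3a1b1a3"


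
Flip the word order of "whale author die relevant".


Original: "whale author die relevant"
Words (1..n): whale | author | die | relevant
Reversed (n..1): relevant | die | author | whale
Result = "relevant die author whale"


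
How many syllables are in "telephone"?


Word: "telephone"
Syllable breakdown: tel | e | phone
Counting: 3 parts
= 3 syllables


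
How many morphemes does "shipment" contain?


Word: "shipment"
Morphemes: ship | -ment
Each morpheme carries meaning
= 2 morphemes


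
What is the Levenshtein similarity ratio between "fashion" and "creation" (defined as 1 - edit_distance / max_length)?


Word 1: "fashion" (length 7)
Word 2: "creation" (length 8)
One optimal edit sequence:
  1. insert 'c'  (+1)
  2. substitute 'f' -> 'r'  (+1)
  3. substitute 'a' -> 'e'  (+1)
  4. substitute 's' -> 'a'  (+1)
  5. substitute 'h' -> 't'  (+1)
  6. keep 'i'
  7. keep 'o'
  8. keep 'n'
Edit distance = 5
Max length = max(7, 8) = 8
Similarity = 1 - 5/8
= 0.3750


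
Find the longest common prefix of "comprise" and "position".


Word 1: "comprise"
Word 2: "position"
Comparing from start:
  Pos 0: 'c' != 'p' (stop)
LCP = "" (length 0)


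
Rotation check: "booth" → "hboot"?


Word: "booth", Candidate: "hboot"
Method: check if candidate is substring of word+word
"boothbooth" contains "hboot"? Yes
Is rotation = Yes


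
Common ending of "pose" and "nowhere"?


Word 1: "pose"
Word 2: "nowhere"
Comparing from end:
  Pos -1: 'e' == 'e'
  Pos -2: 's' != 'r' (stop)
LCS = "e" (length 1)


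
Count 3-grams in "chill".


Word: "chill" (length 5)
Number of 3-grams = length - 3 + 1 = 5 - 3 + 1
= 3


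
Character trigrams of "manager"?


Word: "manager" (length 7)
Number of trigrams = 7 - 3 + 1 = 5
  Position 0: "man"
  Position 1: "ana"
  Position 2: "nag"
  Position 3: "age"
  Position 4: "ger"
Trigrams = "man", "ana", "nag", "age", "ger"


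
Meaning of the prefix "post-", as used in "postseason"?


Prefix: post-
Example: postseason = post- + season
Meaning = after


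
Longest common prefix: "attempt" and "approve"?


Word 1: "attempt"
Word 2: "approve"
Comparing from start:
  Pos 0: 'a' == 'a'
  Pos 1: 't' != 'p' (stop)
LCP = "a" (length 1)


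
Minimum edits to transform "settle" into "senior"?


Word 1: "settle" (length 6)
Word 2: "senior" (length 6)
One optimal edit sequence (insert/delete/substitute each cost 1):
  1. keep 's'
  2. keep 'e'
  3. substitute 't' -> 'n'  (+1)
  4. substitute 't' -> 'i'  (+1)
  5. substitute 'l' -> 'o'  (+1)
  6. substitute 'e' -> 'r'  (+1)
Total edit operations: 4
Edit distance = 4


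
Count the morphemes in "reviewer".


Word: "reviewer"
Morphemes: re- | view | -er
Each morpheme carries meaning
= 3 morphemes


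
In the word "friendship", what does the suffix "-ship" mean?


Suffix: -ship
Example: friendship (friend + -ship)
Meaning = state / position


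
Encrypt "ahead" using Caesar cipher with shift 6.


Word: "ahead"
Shift: 6
Each letter → (letter + shift) mod 26:
  'a' (0) + 6 = 6 → 'g'
  'h' (7) + 6 = 13 → 'n'
  'e' (4) + 6 = 10 → 'k'
  'a' (0) + 6 = 6 → 'g'
  'd' (3) + 6 = 9 → 'j'
Result = "gnkgj"


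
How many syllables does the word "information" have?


Word: "information"
Syllable breakdown: in · for · ma · tion
Counting: 4 parts
= 4 syllables


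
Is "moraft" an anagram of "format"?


Word 1: "format" → sorted: afmort
Word 2: "moraft" → sorted: afmort
Same letters? afmort == afmort
Anagram = Yes


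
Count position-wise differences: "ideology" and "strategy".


Comparing character by character (same length = 8):
  Pos 0: 'i' vs 's' !=
  Pos 1: 'd' vs 't' !=
  Pos 2: 'e' vs 'r' !=
  Pos 3: 'o' vs 'a' !=
  Pos 4: 'l' vs 't' !=
  Pos 5: 'o' vs 'e' !=
  Pos 6: 'g' vs 'g' =
  Pos 7: 'y' vs 'y' =
Hamming distance = 6


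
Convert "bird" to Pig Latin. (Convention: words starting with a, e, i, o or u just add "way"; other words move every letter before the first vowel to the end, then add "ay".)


Word: "bird"
Starts with consonant(s) → move to end, add 'ay'
Consonant cluster: "b"
Pig Latin = "irdbay"


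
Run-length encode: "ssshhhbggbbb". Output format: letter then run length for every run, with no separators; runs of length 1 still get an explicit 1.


String: "ssshhhbggbbb"
Scanning for consecutive runs:
  's' x 3
  'h' x 3
  'b' x 1
  'g' x 2
  'b' x 3
RLE = "s3h3b1g2b3"


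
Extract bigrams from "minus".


Word: "minus" (length 5)
Number of bigrams = 5 - 2 + 1 = 4
  Position 0: "mi"
  Position 1: "in"
  Position 2: "nu"
  Position 3: "us"
Bigrams = "mi", "in", "nu", "us"


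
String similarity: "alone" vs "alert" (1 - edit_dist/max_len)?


Word 1: "alone" (length 5)
Word 2: "alert" (length 5)
One optimal edit sequence:
  1. keep 'a'
  2. keep 'l'
  3. substitute 'o' -> 'e'  (+1)
  4. substitute 'n' -> 'r'  (+1)
  5. substitute 'e' -> 't'  (+1)
Edit distance = 3
Max length = max(5, 5) = 5
Similarity = 1 - 3/5
= 0.4000


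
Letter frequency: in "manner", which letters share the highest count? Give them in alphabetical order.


Word: "manner"
Letter counts:
  'a': 1
  'e': 1
  'm': 1
  'n': 2
  'r': 1
Maximum count = 2
Most frequent = 'n' (2 times each)


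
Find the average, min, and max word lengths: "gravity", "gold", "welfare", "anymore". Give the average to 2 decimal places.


Lengths: "gravity"=7, "gold"=4, "welfare"=7, "anymore"=7
Sum = 25, Count = 4
Average = 25/4 = 6.25
= avg=6.25, min=4, max=7


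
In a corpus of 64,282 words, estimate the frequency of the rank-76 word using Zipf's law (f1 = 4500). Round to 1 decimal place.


Zipf's law: f(r) = f(1) / r
f(1) = 4500
f(76) = 4500 / 76
= 59.2 occurrences


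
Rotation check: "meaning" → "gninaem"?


Word: "meaning", Candidate: "gninaem"
Method: check if candidate is substring of word+word
"meaningmeaning" contains "gninaem"? No
Is rotation = No


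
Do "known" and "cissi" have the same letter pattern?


Pattern of "known": [0, 1, 2, 3, 1]
Pattern of "cissi": [0, 1, 2, 2, 1]
Patterns do not match
Same pattern = No


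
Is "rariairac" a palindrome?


Word: "rariairac"
Reversed: "cariairar"
Forward == Backward? rariairac != cariairar
Palindrome = No


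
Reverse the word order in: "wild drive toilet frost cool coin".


Original: "wild drive toilet frost cool coin"
Words (1..n): wild | drive | toilet | frost | cool | coin
Reversed (n..1): coin | cool | frost | toilet | drive | wild
Result = "coin cool frost toilet drive wild"


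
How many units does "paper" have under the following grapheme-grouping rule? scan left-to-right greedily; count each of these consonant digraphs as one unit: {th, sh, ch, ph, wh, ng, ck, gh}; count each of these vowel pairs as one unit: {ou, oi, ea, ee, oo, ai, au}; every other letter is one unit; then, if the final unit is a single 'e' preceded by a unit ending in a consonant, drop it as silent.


Word: "paper" (5 letters)
Left-to-right scan:
  (1) 'p' (letter)
  (2) 'a' (letter)
  (3) 'p' (letter)
  (4) 'e' (letter)
  (5) 'r' (letter)
Units from scan: 5
Sound units = 5 units


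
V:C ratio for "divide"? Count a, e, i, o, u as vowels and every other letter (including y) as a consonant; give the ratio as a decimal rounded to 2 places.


Word: "divide"
Vowels (a,e,i,o,u): 3
Consonants: 3
Ratio = 3/3
= 1.00


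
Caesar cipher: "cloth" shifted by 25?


Word: "cloth"
Shift: 25
Each letter → (letter + shift) mod 26:
  'c' (2) + 25 = 1 → 'b'
  'l' (11) + 25 = 10 → 'k'
  'o' (14) + 25 = 13 → 'n'
  't' (19) + 25 = 18 → 's'
  'h' (7) + 25 = 6 → 'g'
Result = "bknsg"


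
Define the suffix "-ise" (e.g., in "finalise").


Suffix: -ise
Example: finalise = final + -ise
Meaning = to make


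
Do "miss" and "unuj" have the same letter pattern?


Pattern of "miss": [0, 1, 2, 2]
Pattern of "unuj": [0, 1, 0, 2]
Patterns do not match
Same pattern = No


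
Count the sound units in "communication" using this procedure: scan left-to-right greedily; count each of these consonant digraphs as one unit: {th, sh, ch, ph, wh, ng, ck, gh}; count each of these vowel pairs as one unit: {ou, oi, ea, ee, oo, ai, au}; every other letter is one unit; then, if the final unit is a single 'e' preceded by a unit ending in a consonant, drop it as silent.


Word: "communication" (13 letters)
Left-to-right scan:
  1. 'c' (letter)
  2. 'o' (letter)
  3. 'm' (letter)
  4. 'm' (letter)
  5. 'u' (letter)
  6. 'n' (letter)
  7. 'i' (letter)
  8. 'c' (letter)
  9. 'a' (letter)
  10. 't' (letter)
  11. 'i' (letter)
  12. 'o' (letter)
  13. 'n' (letter)
Units from scan: 13
Sound units = 13 units


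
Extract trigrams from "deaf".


Word: "deaf" (length 4)
Number of trigrams = 4 - 3 + 1 = 2
  Position 0: "dea"
  Position 1: "eaf"
Trigrams = "dea", "eaf"


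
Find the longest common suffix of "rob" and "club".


Word 1: "rob"
Word 2: "club"
Comparing from end:
  Pos -1: 'b' == 'b'
  Pos -2: 'o' != 'u' (stop)
LCS = "b" (length 1)


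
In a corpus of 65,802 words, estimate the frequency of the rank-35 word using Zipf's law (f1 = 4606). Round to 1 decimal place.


Zipf's law: f(r) = f(1) / r
f(1) = 4606
f(35) = 4606 / 35
= 131.6 occurrences


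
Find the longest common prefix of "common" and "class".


Word 1: "common"
Word 2: "class"
Comparing from start:
  Pos 0: 'c' == 'c'
  Pos 1: 'o' != 'l' (stop)
LCP = "c" (length 1)


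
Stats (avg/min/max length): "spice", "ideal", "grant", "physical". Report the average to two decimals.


Lengths: "spice"=5, "ideal"=5, "grant"=5, "physical"=8
Sum = 23, Count = 4
Average = 23/4 = 5.75
= avg=5.75, min=5, max=8


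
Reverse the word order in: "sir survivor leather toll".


Original: "sir survivor leather toll"
Words (1..n): sir | survivor | leather | toll
Reversed (n..1): toll | leather | survivor | sir
Result = "toll leather survivor sir"


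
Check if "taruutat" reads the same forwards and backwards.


Word: "taruutat"
Reversed: "tatuurat"
Forward == Backward? taruutat != tatuurat
Palindrome = No


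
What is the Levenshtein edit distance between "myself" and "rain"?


Word 1: "myself" (length 6)
Word 2: "rain" (length 4)
One optimal edit sequence (insert/delete/substitute each cost 1):
  1. delete 'm'  (+1)
  2. delete 'y'  (+1)
  3. substitute 's' -> 'r'  (+1)
  4. substitute 'e' -> 'a'  (+1)
  5. substitute 'l' -> 'i'  (+1)
  6. substitute 'f' -> 'n'  (+1)
Total edit operations: 6
Edit distance = 6


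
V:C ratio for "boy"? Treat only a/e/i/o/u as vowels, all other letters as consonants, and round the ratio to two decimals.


Word: "boy"
Vowels (a,e,i,o,u): 1
Consonants: 2
Ratio = 1/2
= 0.50


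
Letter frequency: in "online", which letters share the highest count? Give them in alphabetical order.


Word: "online"
Letter counts:
  'e': 1
  'i': 1
  'l': 1
  'n': 2
  'o': 1
Maximum count = 2
Most frequent = 'n' (2 times each)


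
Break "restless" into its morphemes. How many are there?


Word: "restless"
Morphemes: rest / -less
Each morpheme carries meaning
= 2 morphemes


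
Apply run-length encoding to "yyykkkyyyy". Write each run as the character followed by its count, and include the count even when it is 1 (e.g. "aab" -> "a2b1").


String: "yyykkkyyyy"
Scanning for consecutive runs:
  'y' x 3
  'k' x 3
  'y' x 4
RLE = "y3k3y4"


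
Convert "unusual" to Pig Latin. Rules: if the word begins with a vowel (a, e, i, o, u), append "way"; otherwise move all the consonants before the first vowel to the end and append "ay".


Word: "unusual"
Starts with vowel → add 'way'
Pig Latin = "unusualway"


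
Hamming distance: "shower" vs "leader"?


Comparing character by character (same length = 6):
  Pos 0: 's' vs 'l' !=
  Pos 1: 'h' vs 'e' !=
  Pos 2: 'o' vs 'a' !=
  Pos 3: 'w' vs 'd' !=
  Pos 4: 'e' vs 'e' =
  Pos 5: 'r' vs 'r' =
Hamming distance = 4


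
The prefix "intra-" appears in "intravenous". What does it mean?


Prefix: intra-
Example: intravenous = intra- + venous
Meaning = within


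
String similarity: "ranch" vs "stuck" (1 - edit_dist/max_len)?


Word 1: "ranch" (length 5)
Word 2: "stuck" (length 5)
One optimal edit sequence:
  1. substitute 'r' -> 's'  (+1)
  2. substitute 'a' -> 't'  (+1)
  3. substitute 'n' -> 'u'  (+1)
  4. keep 'c'
  5. substitute 'h' -> 'k'  (+1)
Edit distance = 4
Max length = max(5, 5) = 5
Similarity = 1 - 4/5
= 0.2000
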